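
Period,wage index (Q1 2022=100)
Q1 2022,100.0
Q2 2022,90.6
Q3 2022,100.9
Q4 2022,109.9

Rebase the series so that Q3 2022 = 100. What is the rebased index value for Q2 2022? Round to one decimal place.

89.8

Rebased(Q2 2022) = 90.6 / 100.9 × 100 = 89.7919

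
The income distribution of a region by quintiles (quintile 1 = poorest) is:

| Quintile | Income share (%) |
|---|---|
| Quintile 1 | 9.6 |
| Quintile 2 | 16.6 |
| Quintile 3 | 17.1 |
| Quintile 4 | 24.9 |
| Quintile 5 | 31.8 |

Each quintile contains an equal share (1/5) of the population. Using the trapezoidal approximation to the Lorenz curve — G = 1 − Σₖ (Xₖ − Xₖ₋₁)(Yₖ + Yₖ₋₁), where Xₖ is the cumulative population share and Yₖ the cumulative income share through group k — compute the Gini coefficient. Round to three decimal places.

Cumulative income shares Yₖ: 0.0960, 0.2620, 0.4330, 0.6820, 1.0000
Σ (Xₖ−Xₖ₋₁)(Yₖ+Yₖ₋₁) = (1/5)(0.0960+0.0000) + (1/5)(0.2620+0.0960) + (1/5)(0.4330+0.2620) + (1/5)(0.6820+0.4330) + (1/5)(1.0000+0.6820)
  = 0.0192 + 0.0716 + 0.1390 + 0.2230 + 0.3364 = 0.7892
G = 1 − 0.7892 = 0.2108

0.211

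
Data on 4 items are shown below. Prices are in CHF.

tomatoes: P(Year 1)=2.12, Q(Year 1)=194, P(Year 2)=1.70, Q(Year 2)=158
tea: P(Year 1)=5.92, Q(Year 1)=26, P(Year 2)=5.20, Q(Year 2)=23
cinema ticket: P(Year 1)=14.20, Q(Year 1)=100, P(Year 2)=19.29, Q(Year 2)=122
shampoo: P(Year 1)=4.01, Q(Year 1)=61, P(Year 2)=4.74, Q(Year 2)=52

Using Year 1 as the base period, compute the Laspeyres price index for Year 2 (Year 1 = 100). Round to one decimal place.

Laspeyres price index uses base-period quantities as weights.
ΣP(Year 2)·Q(Year 1) = 1.70×194 + 5.20×26 + 19.29×100 + 4.74×61 = 329.8 + 135.2 + 1929 + 289.14 = 2683.14
ΣP(Year 1)·Q(Year 1) = 2.12×194 + 5.92×26 + 14.20×100 + 4.01×61 = 411.28 + 153.92 + 1420 + 244.61 = 2229.81
Index = 2683.14 / 2229.81 × 100 = 120.3304

120.3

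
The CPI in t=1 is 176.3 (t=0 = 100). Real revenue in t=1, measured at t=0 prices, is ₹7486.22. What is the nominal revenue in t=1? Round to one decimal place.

13198.2

Nominal = Real × (Index/100) = 7486.22 × (176.3/100)
        = 7486.22 × 1.763 = 13198.2059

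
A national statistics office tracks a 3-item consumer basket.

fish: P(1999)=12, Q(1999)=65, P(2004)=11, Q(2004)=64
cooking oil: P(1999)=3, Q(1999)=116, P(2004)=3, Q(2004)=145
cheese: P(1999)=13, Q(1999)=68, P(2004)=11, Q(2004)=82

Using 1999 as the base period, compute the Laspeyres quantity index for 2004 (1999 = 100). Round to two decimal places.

Laspeyres quantity index uses base-period prices as weights.
ΣP(1999)·Q(2004) = 12×64 + 3×145 + 13×82 = 768 + 435 + 1066 = 2269
ΣP(1999)·Q(1999) = 12×65 + 3×116 + 13×68 = 780 + 348 + 884 = 2012
Index = 2269 / 2012 × 100 = 112.7734

112.77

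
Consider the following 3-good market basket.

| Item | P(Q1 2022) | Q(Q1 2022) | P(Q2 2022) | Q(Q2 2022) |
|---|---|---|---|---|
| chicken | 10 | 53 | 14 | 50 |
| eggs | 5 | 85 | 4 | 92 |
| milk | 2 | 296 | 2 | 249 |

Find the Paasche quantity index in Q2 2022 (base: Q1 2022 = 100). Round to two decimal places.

93.55

Paasche quantity index uses current-period prices as weights.
ΣP(Q2 2022)·Q(Q2 2022) = 14×50 + 4×92 + 2×249 = 700 + 368 + 498 = 1566
ΣP(Q2 2022)·Q(Q1 2022) = 14×53 + 4×85 + 2×296 = 742 + 340 + 592 = 1674
Index = 1566 / 1674 × 100 = 93.5484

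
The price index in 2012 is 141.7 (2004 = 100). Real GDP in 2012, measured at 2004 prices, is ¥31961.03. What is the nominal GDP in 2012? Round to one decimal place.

45288.8

Nominal = Real × (Index/100) = 31961.03 × (141.7/100)
        = 31961.03 × 1.417 = 45288.7795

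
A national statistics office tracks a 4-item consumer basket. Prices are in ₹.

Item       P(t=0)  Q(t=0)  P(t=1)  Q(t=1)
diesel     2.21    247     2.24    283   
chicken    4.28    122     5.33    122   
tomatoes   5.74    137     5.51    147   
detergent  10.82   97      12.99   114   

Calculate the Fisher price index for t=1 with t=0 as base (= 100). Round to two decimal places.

Laspeyres component (base-period weights):
ΣP(t=1)Q(t=0) = 2.24×247 + 5.33×122 + 5.51×137 + 12.99×97 = 553.28 + 650.26 + 754.87 + 1260.03 = 3218.44
ΣP(t=0)Q(t=0) = 2.21×247 + 4.28×122 + 5.74×137 + 10.82×97 = 545.87 + 522.16 + 786.38 + 1049.54 = 2903.95
L = 3218.44 / 2903.95 × 100 = 110.8297
Paasche component (current-period weights):
ΣP(t=1)Q(t=1) = 2.24×283 + 5.33×122 + 5.51×147 + 12.99×114 = 633.92 + 650.26 + 809.97 + 1480.86 = 3575.01
ΣP(t=0)Q(t=1) = 2.21×283 + 4.28×122 + 5.74×147 + 10.82×114 = 625.43 + 522.16 + 843.78 + 1233.48 = 3224.85
P = 3575.01 / 3224.85 × 100 = 110.8582
Fisher = √(L × P) = √(110.8297 × 110.8582) = 110.8440

110.84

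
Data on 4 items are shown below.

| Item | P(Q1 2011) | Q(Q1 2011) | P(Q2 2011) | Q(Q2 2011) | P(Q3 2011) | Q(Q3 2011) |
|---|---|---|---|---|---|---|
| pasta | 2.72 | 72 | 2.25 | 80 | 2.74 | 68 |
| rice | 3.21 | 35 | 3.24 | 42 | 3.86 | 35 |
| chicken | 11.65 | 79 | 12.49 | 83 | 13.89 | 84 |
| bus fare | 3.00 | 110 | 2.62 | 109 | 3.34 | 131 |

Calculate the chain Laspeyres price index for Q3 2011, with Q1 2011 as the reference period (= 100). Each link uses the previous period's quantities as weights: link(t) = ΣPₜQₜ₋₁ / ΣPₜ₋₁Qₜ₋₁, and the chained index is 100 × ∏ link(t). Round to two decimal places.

115.25

Link Q1 2011→Q2 2011:
ΣP(Q2 2011)Q(Q1 2011) = 2.25×72 + 3.24×35 + 12.49×79 + 2.62×110 = 162 + 113.4 + 986.71 + 288.2 = 1550.31
ΣP(Q1 2011)Q(Q1 2011) = 2.72×72 + 3.21×35 + 11.65×79 + 3.00×110 = 195.84 + 112.35 + 920.35 + 330 = 1558.54
link = 1550.31/1558.54 = 0.994719
Link Q2 2011→Q3 2011:
ΣP(Q3 2011)Q(Q2 2011) = 2.74×80 + 3.86×42 + 13.89×83 + 3.34×109 = 219.2 + 162.12 + 1152.87 + 364.06 = 1898.25
ΣP(Q2 2011)Q(Q2 2011) = 2.25×80 + 3.24×42 + 12.49×83 + 2.62×109 = 180 + 136.08 + 1036.67 + 285.58 = 1638.33
link = 1898.25/1638.33 = 1.158649
Chained index = 100 × 0.994719 × 1.158649 = 115.2531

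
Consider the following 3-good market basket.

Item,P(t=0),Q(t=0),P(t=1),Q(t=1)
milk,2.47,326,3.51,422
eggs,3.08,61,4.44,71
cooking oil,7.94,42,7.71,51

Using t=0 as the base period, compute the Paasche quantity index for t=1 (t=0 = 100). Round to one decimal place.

125.9

Paasche quantity index uses current-period prices as weights.
ΣP(t=1)·Q(t=1) = 3.51×422 + 4.44×71 + 7.71×51 = 1481.22 + 315.24 + 393.21 = 2189.67
ΣP(t=1)·Q(t=0) = 3.51×326 + 4.44×61 + 7.71×42 = 1144.26 + 270.84 + 323.82 = 1738.92
Index = 2189.67 / 1738.92 × 100 = 125.9213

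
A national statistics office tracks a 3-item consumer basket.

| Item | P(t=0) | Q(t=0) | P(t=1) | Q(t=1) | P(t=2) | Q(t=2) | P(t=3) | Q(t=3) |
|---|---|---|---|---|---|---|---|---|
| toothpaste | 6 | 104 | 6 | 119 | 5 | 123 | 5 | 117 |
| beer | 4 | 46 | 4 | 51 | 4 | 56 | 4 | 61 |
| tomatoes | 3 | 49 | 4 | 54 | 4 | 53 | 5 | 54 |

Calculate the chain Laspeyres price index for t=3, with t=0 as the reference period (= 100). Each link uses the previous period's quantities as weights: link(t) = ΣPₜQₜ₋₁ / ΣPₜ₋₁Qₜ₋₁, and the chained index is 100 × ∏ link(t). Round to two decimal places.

98.84

Link t=0→t=1:
ΣP(t=1)Q(t=0) = 6×104 + 4×46 + 4×49 = 624 + 184 + 196 = 1004
ΣP(t=0)Q(t=0) = 6×104 + 4×46 + 3×49 = 624 + 184 + 147 = 955
link = 1004/955 = 1.051309
Link t=1→t=2:
ΣP(t=2)Q(t=1) = 5×119 + 4×51 + 4×54 = 595 + 204 + 216 = 1015
ΣP(t=1)Q(t=1) = 6×119 + 4×51 + 4×54 = 714 + 204 + 216 = 1134
link = 1015/1134 = 0.895062
Link t=2→t=3:
ΣP(t=3)Q(t=2) = 5×123 + 4×56 + 5×53 = 615 + 224 + 265 = 1104
ΣP(t=2)Q(t=2) = 5×123 + 4×56 + 4×53 = 615 + 224 + 212 = 1051
link = 1104/1051 = 1.050428
Chained index = 100 × 1.051309 × 0.895062 × 1.050428 = 98.8439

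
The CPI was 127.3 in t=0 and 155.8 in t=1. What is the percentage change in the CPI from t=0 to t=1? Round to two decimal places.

22.39%

Change = (155.8 − 127.3) / 127.3 × 100
       = 28.5 / 127.3 × 100 = 22.3881%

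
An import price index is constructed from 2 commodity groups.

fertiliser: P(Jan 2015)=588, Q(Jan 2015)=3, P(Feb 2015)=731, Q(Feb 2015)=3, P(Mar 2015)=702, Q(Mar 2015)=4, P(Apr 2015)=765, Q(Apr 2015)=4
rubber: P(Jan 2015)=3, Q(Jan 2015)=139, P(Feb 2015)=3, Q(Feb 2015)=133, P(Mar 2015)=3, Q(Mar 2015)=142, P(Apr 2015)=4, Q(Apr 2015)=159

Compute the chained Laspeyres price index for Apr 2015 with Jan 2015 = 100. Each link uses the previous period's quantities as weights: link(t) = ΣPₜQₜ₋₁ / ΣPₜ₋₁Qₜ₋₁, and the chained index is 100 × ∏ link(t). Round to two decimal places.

Link Jan 2015→Feb 2015:
ΣP(Feb 2015)Q(Jan 2015) = 731×3 + 3×139 = 2193 + 417 = 2610
ΣP(Jan 2015)Q(Jan 2015) = 588×3 + 3×139 = 1764 + 417 = 2181
link = 2610/2181 = 1.196699
Link Feb 2015→Mar 2015:
ΣP(Mar 2015)Q(Feb 2015) = 702×3 + 3×133 = 2106 + 399 = 2505
ΣP(Feb 2015)Q(Feb 2015) = 731×3 + 3×133 = 2193 + 399 = 2592
link = 2505/2592 = 0.966435
Link Mar 2015→Apr 2015:
ΣP(Apr 2015)Q(Mar 2015) = 765×4 + 4×142 = 3060 + 568 = 3628
ΣP(Mar 2015)Q(Mar 2015) = 702×4 + 3×142 = 2808 + 426 = 3234
link = 3628/3234 = 1.121831
Chained index = 100 × 1.196699 × 0.966435 × 1.121831 = 129.7433

129.74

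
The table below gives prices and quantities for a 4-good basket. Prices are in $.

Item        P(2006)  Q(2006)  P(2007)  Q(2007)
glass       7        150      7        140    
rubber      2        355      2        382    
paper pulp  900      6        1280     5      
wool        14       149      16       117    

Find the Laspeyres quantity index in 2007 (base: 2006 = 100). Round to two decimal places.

Laspeyres quantity index uses base-period prices as weights.
ΣP(2006)·Q(2007) = 7×140 + 2×382 + 900×5 + 14×117 = 980 + 764 + 4500 + 1638 = 7882
ΣP(2006)·Q(2006) = 7×150 + 2×355 + 900×6 + 14×149 = 1050 + 710 + 5400 + 2086 = 9246
Index = 7882 / 9246 × 100 = 85.2477

85.25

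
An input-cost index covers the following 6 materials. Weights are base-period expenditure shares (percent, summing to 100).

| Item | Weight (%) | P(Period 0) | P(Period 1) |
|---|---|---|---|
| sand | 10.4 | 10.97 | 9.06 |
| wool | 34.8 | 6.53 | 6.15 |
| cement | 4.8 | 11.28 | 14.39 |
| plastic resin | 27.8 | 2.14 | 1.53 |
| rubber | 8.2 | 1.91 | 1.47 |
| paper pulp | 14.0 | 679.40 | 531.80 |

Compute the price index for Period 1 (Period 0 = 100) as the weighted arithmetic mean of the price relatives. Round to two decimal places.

84.63

sand: 10.4 × (9.06/10.97) = 10.4 × 0.825889 = 8.5892
wool: 34.8 × (6.15/6.53) = 34.8 × 0.941807 = 32.7749
cement: 4.8 × (14.39/11.28) = 4.8 × 1.275709 = 6.1234
plastic resin: 27.8 × (1.53/2.14) = 27.8 × 0.714953 = 19.8757
rubber: 8.2 × (1.47/1.91) = 8.2 × 0.769634 = 6.3110
paper pulp: 14.0 × (531.80/679.40) = 14.0 × 0.782749 = 10.9585
Index = Σ wᵢ·(p₁ᵢ/p₀ᵢ) = 8.5892 + 32.7749 + 6.1234 + 19.8757 + 6.3110 + 10.9585 = 84.6327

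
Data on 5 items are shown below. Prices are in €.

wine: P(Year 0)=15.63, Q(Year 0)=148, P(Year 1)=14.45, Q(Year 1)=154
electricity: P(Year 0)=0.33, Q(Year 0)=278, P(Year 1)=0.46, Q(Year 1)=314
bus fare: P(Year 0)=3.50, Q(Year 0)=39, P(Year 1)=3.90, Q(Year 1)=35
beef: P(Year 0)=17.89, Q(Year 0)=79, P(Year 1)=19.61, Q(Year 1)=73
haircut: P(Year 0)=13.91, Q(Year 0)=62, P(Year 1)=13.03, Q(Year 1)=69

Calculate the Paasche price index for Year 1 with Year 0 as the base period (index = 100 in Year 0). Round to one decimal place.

98.7

Paasche price index uses current-period quantities as weights.
ΣP(Year 1)·Q(Year 1) = 14.45×154 + 0.46×314 + 3.90×35 + 19.61×73 + 13.03×69 = 2225.3 + 144.44 + 136.5 + 1431.53 + 899.07 = 4836.84
ΣP(Year 0)·Q(Year 1) = 15.63×154 + 0.33×314 + 3.50×35 + 17.89×73 + 13.91×69 = 2407.02 + 103.62 + 122.5 + 1305.97 + 959.79 = 4898.9
Index = 4836.84 / 4898.9 × 100 = 98.7332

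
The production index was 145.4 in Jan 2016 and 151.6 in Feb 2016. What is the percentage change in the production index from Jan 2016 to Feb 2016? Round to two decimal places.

4.26%

Change = (151.6 − 145.4) / 145.4 × 100
       = 6.2 / 145.4 × 100 = 4.2641%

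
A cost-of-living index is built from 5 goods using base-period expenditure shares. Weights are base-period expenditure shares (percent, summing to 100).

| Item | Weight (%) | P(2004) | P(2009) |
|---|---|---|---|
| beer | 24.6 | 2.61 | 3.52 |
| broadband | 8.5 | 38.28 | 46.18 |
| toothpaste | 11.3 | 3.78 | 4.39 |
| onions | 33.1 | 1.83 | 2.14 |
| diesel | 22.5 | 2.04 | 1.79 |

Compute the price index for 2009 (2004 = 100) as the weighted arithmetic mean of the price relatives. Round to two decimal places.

115.00

beer: 24.6 × (3.52/2.61) = 24.6 × 1.348659 = 33.1770
broadband: 8.5 × (46.18/38.28) = 8.5 × 1.206374 = 10.2542
toothpaste: 11.3 × (4.39/3.78) = 11.3 × 1.161376 = 13.1235
onions: 33.1 × (2.14/1.83) = 33.1 × 1.169399 = 38.7071
diesel: 22.5 × (1.79/2.04) = 22.5 × 0.877451 = 19.7426
Index = Σ wᵢ·(p₁ᵢ/p₀ᵢ) = 33.1770 + 10.2542 + 13.1235 + 38.7071 + 19.7426 = 115.0045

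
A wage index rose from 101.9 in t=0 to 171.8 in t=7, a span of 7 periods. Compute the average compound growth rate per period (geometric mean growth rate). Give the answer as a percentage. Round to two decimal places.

7.75%

Growth factor = (171.8/101.9)^(1/7) = (1.685967)^(1/7) = 1.077474
Growth rate = 1.077474 − 1 = 0.077474 = 7.7474%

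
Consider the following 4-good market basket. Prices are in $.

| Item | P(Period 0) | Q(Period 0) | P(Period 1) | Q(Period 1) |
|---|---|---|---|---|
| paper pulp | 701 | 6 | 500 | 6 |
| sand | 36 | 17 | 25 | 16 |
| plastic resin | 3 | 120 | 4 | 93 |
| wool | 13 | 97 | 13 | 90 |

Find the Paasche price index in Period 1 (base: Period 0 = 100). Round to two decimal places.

Paasche price index uses current-period quantities as weights.
ΣP(Period 1)·Q(Period 1) = 500×6 + 25×16 + 4×93 + 13×90 = 3000 + 400 + 372 + 1170 = 4942
ΣP(Period 0)·Q(Period 1) = 701×6 + 36×16 + 3×93 + 13×90 = 4206 + 576 + 279 + 1170 = 6231
Index = 4942 / 6231 × 100 = 79.3131

79.31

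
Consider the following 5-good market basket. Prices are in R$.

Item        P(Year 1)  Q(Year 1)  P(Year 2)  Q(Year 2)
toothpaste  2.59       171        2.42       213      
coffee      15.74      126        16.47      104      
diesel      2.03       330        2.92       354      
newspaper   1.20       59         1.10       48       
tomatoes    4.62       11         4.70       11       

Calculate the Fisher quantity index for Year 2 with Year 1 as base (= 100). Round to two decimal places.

94.02

Laspeyres component (base-period weights):
ΣP(Year 1)Q(Year 2) = 2.59×213 + 15.74×104 + 2.03×354 + 1.20×48 + 4.62×11 = 551.67 + 1636.96 + 718.62 + 57.6 + 50.82 = 3015.67
ΣP(Year 1)Q(Year 1) = 2.59×171 + 15.74×126 + 2.03×330 + 1.20×59 + 4.62×11 = 442.89 + 1983.24 + 669.9 + 70.8 + 50.82 = 3217.65
L = 3015.67 / 3217.65 × 100 = 93.7227
Paasche component (current-period weights):
ΣP(Year 2)Q(Year 2) = 2.42×213 + 16.47×104 + 2.92×354 + 1.10×48 + 4.70×11 = 515.46 + 1712.88 + 1033.68 + 52.8 + 51.7 = 3366.52
ΣP(Year 2)Q(Year 1) = 2.42×171 + 16.47×126 + 2.92×330 + 1.10×59 + 4.70×11 = 413.82 + 2075.22 + 963.6 + 64.9 + 51.7 = 3569.24
P = 3366.52 / 3569.24 × 100 = 94.3204
Fisher = √(L × P) = √(93.7227 × 94.3204) = 94.0211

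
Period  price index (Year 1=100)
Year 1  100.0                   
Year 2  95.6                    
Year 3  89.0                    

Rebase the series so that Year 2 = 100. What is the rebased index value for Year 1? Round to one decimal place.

104.6

Rebased(Year 1) = 100.0 / 95.6 × 100 = 104.6025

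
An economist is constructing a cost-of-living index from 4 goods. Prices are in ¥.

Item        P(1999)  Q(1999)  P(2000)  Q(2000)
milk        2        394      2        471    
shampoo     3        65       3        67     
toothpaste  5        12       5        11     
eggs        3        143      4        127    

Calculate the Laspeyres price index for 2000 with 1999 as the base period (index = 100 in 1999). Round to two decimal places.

Laspeyres price index uses base-period quantities as weights.
ΣP(2000)·Q(1999) = 2×394 + 3×65 + 5×12 + 4×143 = 788 + 195 + 60 + 572 = 1615
ΣP(1999)·Q(1999) = 2×394 + 3×65 + 5×12 + 3×143 = 788 + 195 + 60 + 429 = 1472
Index = 1615 / 1472 × 100 = 109.7147

109.71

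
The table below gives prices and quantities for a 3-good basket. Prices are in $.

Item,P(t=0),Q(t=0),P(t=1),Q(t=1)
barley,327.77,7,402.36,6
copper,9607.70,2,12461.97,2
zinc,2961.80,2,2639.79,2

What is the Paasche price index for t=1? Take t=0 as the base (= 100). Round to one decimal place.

120.3

Paasche price index uses current-period quantities as weights.
ΣP(t=1)·Q(t=1) = 402.36×6 + 12461.97×2 + 2639.79×2 = 2414.16 + 24923.94 + 5279.58 = 32617.68
ΣP(t=0)·Q(t=1) = 327.77×6 + 9607.70×2 + 2961.80×2 = 1966.62 + 19215.4 + 5923.6 = 27105.62
Index = 32617.68 / 27105.62 × 100 = 120.3355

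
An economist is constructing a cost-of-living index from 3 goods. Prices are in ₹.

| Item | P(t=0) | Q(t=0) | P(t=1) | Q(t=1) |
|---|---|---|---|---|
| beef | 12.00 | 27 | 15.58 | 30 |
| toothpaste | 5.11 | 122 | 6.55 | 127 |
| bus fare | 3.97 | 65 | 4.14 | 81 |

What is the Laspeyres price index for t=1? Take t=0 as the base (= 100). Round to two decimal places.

123.51

Laspeyres price index uses base-period quantities as weights.
ΣP(t=1)·Q(t=0) = 15.58×27 + 6.55×122 + 4.14×65 = 420.66 + 799.1 + 269.1 = 1488.86
ΣP(t=0)·Q(t=0) = 12.00×27 + 5.11×122 + 3.97×65 = 324 + 623.42 + 258.05 = 1205.47
Index = 1488.86 / 1205.47 × 100 = 123.5087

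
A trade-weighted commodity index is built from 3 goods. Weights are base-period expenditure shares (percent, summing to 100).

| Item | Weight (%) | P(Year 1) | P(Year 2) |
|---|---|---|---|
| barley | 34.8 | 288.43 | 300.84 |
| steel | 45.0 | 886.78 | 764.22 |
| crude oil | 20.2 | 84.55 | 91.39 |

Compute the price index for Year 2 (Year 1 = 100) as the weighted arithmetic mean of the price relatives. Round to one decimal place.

96.9

barley: 34.8 × (300.84/288.43) = 34.8 × 1.043026 = 36.2973
steel: 45.0 × (764.22/886.78) = 45.0 × 0.861792 = 38.7806
crude oil: 20.2 × (91.39/84.55) = 20.2 × 1.080899 = 21.8342
Index = Σ wᵢ·(p₁ᵢ/p₀ᵢ) = 36.2973 + 38.7806 + 21.8342 = 96.9121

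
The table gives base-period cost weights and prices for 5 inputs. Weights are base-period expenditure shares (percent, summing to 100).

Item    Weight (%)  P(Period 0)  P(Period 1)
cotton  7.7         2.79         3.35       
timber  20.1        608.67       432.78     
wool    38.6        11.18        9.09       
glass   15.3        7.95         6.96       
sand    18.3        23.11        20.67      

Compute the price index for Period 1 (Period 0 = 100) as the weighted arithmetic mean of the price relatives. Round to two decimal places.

cotton: 7.7 × (3.35/2.79) = 7.7 × 1.200717 = 9.2455
timber: 20.1 × (432.78/608.67) = 20.1 × 0.711026 = 14.2916
wool: 38.6 × (9.09/11.18) = 38.6 × 0.813059 = 31.3841
glass: 15.3 × (6.96/7.95) = 15.3 × 0.875472 = 13.3947
sand: 18.3 × (20.67/23.11) = 18.3 × 0.894418 = 16.3678
Index = Σ wᵢ·(p₁ᵢ/p₀ᵢ) = 9.2455 + 14.2916 + 31.3841 + 13.3947 + 16.3678 = 84.6838

84.68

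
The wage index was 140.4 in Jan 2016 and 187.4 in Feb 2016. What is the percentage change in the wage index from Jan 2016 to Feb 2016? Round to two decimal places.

33.48%

Change = (187.4 − 140.4) / 140.4 × 100
       = 47.0 / 140.4 × 100 = 33.4758%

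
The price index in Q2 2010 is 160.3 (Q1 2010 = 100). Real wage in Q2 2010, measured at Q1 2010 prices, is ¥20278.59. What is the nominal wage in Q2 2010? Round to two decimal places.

Nominal = Real × (Index/100) = 20278.59 × (160.3/100)
        = 20278.59 × 1.603 = 32506.5798

32506.58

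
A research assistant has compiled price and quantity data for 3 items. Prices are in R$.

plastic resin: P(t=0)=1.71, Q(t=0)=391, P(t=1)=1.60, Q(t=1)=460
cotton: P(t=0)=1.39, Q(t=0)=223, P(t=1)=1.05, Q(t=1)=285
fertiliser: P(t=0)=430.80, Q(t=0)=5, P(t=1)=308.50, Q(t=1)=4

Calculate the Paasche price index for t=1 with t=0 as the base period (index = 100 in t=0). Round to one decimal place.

78.1

Paasche price index uses current-period quantities as weights.
ΣP(t=1)·Q(t=1) = 1.60×460 + 1.05×285 + 308.50×4 = 736 + 299.25 + 1234 = 2269.25
ΣP(t=0)·Q(t=1) = 1.71×460 + 1.39×285 + 430.80×4 = 786.6 + 396.15 + 1723.2 = 2905.95
Index = 2269.25 / 2905.95 × 100 = 78.0898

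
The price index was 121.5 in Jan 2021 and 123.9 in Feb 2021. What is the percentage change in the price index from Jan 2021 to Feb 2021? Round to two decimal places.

Change = (123.9 − 121.5) / 121.5 × 100
       = 2.4 / 121.5 × 100 = 1.9753%

1.98%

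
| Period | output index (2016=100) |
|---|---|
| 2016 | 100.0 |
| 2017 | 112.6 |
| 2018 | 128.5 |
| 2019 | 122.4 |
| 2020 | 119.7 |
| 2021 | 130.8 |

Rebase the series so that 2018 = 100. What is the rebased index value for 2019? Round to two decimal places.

95.25

Rebased(2019) = 122.4 / 128.5 × 100 = 95.2529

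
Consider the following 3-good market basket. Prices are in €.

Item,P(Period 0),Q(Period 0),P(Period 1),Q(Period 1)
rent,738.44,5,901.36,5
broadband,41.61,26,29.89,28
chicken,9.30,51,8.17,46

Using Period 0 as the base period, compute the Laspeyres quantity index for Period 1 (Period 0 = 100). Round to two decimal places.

100.70

Laspeyres quantity index uses base-period prices as weights.
ΣP(Period 0)·Q(Period 1) = 738.44×5 + 41.61×28 + 9.30×46 = 3692.2 + 1165.08 + 427.8 = 5285.08
ΣP(Period 0)·Q(Period 0) = 738.44×5 + 41.61×26 + 9.30×51 = 3692.2 + 1081.86 + 474.3 = 5248.36
Index = 5285.08 / 5248.36 × 100 = 100.6996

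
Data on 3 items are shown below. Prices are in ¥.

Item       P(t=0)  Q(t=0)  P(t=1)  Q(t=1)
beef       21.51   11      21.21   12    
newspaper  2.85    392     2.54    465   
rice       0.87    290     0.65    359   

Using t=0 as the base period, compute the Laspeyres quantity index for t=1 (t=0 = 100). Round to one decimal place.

118.0

Laspeyres quantity index uses base-period prices as weights.
ΣP(t=0)·Q(t=1) = 21.51×12 + 2.85×465 + 0.87×359 = 258.12 + 1325.25 + 312.33 = 1895.7
ΣP(t=0)·Q(t=0) = 21.51×11 + 2.85×392 + 0.87×290 = 236.61 + 1117.2 + 252.3 = 1606.11
Index = 1895.7 / 1606.11 × 100 = 118.0305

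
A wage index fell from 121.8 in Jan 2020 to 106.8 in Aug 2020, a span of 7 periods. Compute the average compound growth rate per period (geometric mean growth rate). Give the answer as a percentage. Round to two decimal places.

Growth factor = (106.8/121.8)^(1/7) = (0.876847)^(1/7) = 0.981401
Growth rate = 0.981401 − 1 = -0.018599 = -1.8599%

-1.86%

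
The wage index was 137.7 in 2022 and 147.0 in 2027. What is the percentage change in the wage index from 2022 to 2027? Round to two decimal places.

6.75%

Change = (147.0 − 137.7) / 137.7 × 100
       = 9.3 / 137.7 × 100 = 6.7538%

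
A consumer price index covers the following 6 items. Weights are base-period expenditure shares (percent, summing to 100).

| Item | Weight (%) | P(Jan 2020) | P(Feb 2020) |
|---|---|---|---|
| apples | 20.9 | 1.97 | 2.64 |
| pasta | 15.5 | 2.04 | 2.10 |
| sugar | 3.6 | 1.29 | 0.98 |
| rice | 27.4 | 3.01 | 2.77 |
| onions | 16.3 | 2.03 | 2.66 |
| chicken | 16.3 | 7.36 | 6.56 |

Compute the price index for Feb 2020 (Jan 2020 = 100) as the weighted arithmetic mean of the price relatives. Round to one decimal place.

107.8

apples: 20.9 × (2.64/1.97) = 20.9 × 1.340102 = 28.0081
pasta: 15.5 × (2.10/2.04) = 15.5 × 1.029412 = 15.9559
sugar: 3.6 × (0.98/1.29) = 3.6 × 0.759690 = 2.7349
rice: 27.4 × (2.77/3.01) = 27.4 × 0.920266 = 25.2153
onions: 16.3 × (2.66/2.03) = 16.3 × 1.310345 = 21.3586
chicken: 16.3 × (6.56/7.36) = 16.3 × 0.891304 = 14.5283
Index = Σ wᵢ·(p₁ᵢ/p₀ᵢ) = 28.0081 + 15.9559 + 2.7349 + 25.2153 + 21.3586 + 14.5283 = 107.8011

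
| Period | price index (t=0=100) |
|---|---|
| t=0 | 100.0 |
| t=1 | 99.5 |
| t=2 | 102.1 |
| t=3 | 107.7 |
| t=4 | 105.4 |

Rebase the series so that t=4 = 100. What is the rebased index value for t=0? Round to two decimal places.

Rebased(t=0) = 100.0 / 105.4 × 100 = 94.8767

94.88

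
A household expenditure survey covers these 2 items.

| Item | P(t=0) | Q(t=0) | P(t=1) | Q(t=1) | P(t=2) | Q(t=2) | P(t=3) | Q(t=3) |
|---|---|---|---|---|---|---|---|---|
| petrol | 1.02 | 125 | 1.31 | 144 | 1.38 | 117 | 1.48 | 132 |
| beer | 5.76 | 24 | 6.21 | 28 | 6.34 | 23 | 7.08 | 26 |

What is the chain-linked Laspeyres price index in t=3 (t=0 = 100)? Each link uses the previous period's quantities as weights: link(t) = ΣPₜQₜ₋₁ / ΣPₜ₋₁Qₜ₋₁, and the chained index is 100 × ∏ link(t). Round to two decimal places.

Link t=0→t=1:
ΣP(t=1)Q(t=0) = 1.31×125 + 6.21×24 = 163.75 + 149.04 = 312.79
ΣP(t=0)Q(t=0) = 1.02×125 + 5.76×24 = 127.5 + 138.24 = 265.74
link = 312.79/265.74 = 1.177053
Link t=1→t=2:
ΣP(t=2)Q(t=1) = 1.38×144 + 6.34×28 = 198.72 + 177.52 = 376.24
ΣP(t=1)Q(t=1) = 1.31×144 + 6.21×28 = 188.64 + 173.88 = 362.52
link = 376.24/362.52 = 1.037846
Link t=2→t=3:
ΣP(t=3)Q(t=2) = 1.48×117 + 7.08×23 = 173.16 + 162.84 = 336
ΣP(t=2)Q(t=2) = 1.38×117 + 6.34×23 = 161.46 + 145.82 = 307.28
link = 336/307.28 = 1.093465
Chained index = 100 × 1.177053 × 1.037846 × 1.093465 = 133.5777

133.58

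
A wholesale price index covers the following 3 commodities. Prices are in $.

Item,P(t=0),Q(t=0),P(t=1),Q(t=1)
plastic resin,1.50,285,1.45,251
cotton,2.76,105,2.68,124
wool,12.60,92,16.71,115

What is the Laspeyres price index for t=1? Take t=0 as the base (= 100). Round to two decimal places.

118.94

Laspeyres price index uses base-period quantities as weights.
ΣP(t=1)·Q(t=0) = 1.45×285 + 2.68×105 + 16.71×92 = 413.25 + 281.4 + 1537.32 = 2231.97
ΣP(t=0)·Q(t=0) = 1.50×285 + 2.76×105 + 12.60×92 = 427.5 + 289.8 + 1159.2 = 1876.5
Index = 2231.97 / 1876.5 × 100 = 118.9432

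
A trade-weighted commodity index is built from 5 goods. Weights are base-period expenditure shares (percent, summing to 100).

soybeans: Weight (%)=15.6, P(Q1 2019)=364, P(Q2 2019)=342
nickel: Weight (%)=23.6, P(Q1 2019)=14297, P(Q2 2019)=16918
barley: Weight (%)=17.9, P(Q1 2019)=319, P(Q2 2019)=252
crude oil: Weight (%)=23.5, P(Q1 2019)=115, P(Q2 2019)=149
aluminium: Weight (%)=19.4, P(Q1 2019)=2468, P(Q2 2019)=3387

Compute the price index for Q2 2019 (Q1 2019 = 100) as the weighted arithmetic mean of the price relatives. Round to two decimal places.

113.80

soybeans: 15.6 × (342/364) = 15.6 × 0.939560 = 14.6571
nickel: 23.6 × (16918/14297) = 23.6 × 1.183325 = 27.9265
barley: 17.9 × (252/319) = 17.9 × 0.789969 = 14.1404
crude oil: 23.5 × (149/115) = 23.5 × 1.295652 = 30.4478
aluminium: 19.4 × (3387/2468) = 19.4 × 1.372366 = 26.6239
Index = Σ wᵢ·(p₁ᵢ/p₀ᵢ) = 14.6571 + 27.9265 + 14.1404 + 30.4478 + 26.6239 = 113.7958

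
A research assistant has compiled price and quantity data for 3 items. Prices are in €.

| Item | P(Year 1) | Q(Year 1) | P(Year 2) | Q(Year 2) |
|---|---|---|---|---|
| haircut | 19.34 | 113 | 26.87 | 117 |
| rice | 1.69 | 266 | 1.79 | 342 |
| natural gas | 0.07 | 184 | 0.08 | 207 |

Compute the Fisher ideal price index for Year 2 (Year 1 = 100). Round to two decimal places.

Laspeyres component (base-period weights):
ΣP(Year 2)Q(Year 1) = 26.87×113 + 1.79×266 + 0.08×184 = 3036.31 + 476.14 + 14.72 = 3527.17
ΣP(Year 1)Q(Year 1) = 19.34×113 + 1.69×266 + 0.07×184 = 2185.42 + 449.54 + 12.88 = 2647.84
L = 3527.17 / 2647.84 × 100 = 133.2093
Paasche component (current-period weights):
ΣP(Year 2)Q(Year 2) = 26.87×117 + 1.79×342 + 0.08×207 = 3143.79 + 612.18 + 16.56 = 3772.53
ΣP(Year 1)Q(Year 2) = 19.34×117 + 1.69×342 + 0.07×207 = 2262.78 + 577.98 + 14.49 = 2855.25
P = 3772.53 / 2855.25 × 100 = 132.1261
Fisher = √(L × P) = √(133.2093 × 132.1261) = 132.6666

132.67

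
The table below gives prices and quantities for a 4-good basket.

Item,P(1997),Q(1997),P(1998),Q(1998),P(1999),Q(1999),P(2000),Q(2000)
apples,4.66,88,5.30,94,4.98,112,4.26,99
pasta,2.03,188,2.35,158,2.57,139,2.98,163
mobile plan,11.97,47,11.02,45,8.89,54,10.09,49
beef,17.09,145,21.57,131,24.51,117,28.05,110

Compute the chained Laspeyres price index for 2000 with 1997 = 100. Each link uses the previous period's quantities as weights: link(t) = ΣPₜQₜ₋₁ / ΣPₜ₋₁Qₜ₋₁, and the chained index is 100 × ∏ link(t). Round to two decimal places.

140.74

Link 1997→1998:
ΣP(1998)Q(1997) = 5.30×88 + 2.35×188 + 11.02×47 + 21.57×145 = 466.4 + 441.8 + 517.94 + 3127.65 = 4553.79
ΣP(1997)Q(1997) = 4.66×88 + 2.03×188 + 11.97×47 + 17.09×145 = 410.08 + 381.64 + 562.59 + 2478.05 = 3832.36
link = 4553.79/3832.36 = 1.188247
Link 1998→1999:
ΣP(1999)Q(1998) = 4.98×94 + 2.57×158 + 8.89×45 + 24.51×131 = 468.12 + 406.06 + 400.05 + 3210.81 = 4485.04
ΣP(1998)Q(1998) = 5.30×94 + 2.35×158 + 11.02×45 + 21.57×131 = 498.2 + 371.3 + 495.9 + 2825.67 = 4191.07
link = 4485.04/4191.07 = 1.070142
Link 1999→2000:
ΣP(2000)Q(1999) = 4.26×112 + 2.98×139 + 10.09×54 + 28.05×117 = 477.12 + 414.22 + 544.86 + 3281.85 = 4718.05
ΣP(1999)Q(1999) = 4.98×112 + 2.57×139 + 8.89×54 + 24.51×117 = 557.76 + 357.23 + 480.06 + 2867.67 = 4262.72
link = 4718.05/4262.72 = 1.106817
Chained index = 100 × 1.188247 × 1.070142 × 1.106817 = 140.7420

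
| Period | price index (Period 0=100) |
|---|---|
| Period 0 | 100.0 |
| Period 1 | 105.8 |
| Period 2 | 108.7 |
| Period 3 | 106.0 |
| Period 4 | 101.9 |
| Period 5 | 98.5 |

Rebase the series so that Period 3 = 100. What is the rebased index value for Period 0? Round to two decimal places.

94.34

Rebased(Period 0) = 100.0 / 106.0 × 100 = 94.3396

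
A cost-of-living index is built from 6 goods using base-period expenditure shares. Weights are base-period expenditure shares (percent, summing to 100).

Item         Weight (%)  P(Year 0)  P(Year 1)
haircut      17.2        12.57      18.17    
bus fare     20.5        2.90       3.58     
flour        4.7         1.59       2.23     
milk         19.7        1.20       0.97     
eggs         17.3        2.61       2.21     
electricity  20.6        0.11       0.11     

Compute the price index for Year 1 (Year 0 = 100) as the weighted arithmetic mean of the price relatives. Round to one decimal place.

haircut: 17.2 × (18.17/12.57) = 17.2 × 1.445505 = 24.8627
bus fare: 20.5 × (3.58/2.90) = 20.5 × 1.234483 = 25.3069
flour: 4.7 × (2.23/1.59) = 4.7 × 1.402516 = 6.5918
milk: 19.7 × (0.97/1.20) = 19.7 × 0.808333 = 15.9242
eggs: 17.3 × (2.21/2.61) = 17.3 × 0.846743 = 14.6487
electricity: 20.6 × (0.11/0.11) = 20.6 × 1.000000 = 20.6000
Index = Σ wᵢ·(p₁ᵢ/p₀ᵢ) = 24.8627 + 25.3069 + 6.5918 + 15.9242 + 14.6487 + 20.6000 = 107.9342

107.9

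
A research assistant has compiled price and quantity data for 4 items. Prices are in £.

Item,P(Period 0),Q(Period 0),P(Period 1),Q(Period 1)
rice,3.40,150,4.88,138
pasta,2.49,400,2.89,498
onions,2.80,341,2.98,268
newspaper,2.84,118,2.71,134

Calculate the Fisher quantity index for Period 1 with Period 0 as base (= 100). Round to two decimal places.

Laspeyres component (base-period weights):
ΣP(Period 0)Q(Period 1) = 3.40×138 + 2.49×498 + 2.80×268 + 2.84×134 = 469.2 + 1240.02 + 750.4 + 380.56 = 2840.18
ΣP(Period 0)Q(Period 0) = 3.40×150 + 2.49×400 + 2.80×341 + 2.84×118 = 510 + 996 + 954.8 + 335.12 = 2795.92
L = 2840.18 / 2795.92 × 100 = 101.5830
Paasche component (current-period weights):
ΣP(Period 1)Q(Period 1) = 4.88×138 + 2.89×498 + 2.98×268 + 2.71×134 = 673.44 + 1439.22 + 798.64 + 363.14 = 3274.44
ΣP(Period 1)Q(Period 0) = 4.88×150 + 2.89×400 + 2.98×341 + 2.71×118 = 732 + 1156 + 1016.18 + 319.78 = 3223.96
P = 3274.44 / 3223.96 × 100 = 101.5658
Fisher = √(L × P) = √(101.5830 × 101.5658) = 101.5744

101.57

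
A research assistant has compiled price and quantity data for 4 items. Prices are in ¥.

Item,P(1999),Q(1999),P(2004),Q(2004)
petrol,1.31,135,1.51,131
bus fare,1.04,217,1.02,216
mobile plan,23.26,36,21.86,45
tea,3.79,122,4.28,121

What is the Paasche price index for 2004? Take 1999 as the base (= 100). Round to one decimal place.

Paasche price index uses current-period quantities as weights.
ΣP(2004)·Q(2004) = 1.51×131 + 1.02×216 + 21.86×45 + 4.28×121 = 197.81 + 220.32 + 983.7 + 517.88 = 1919.71
ΣP(1999)·Q(2004) = 1.31×131 + 1.04×216 + 23.26×45 + 3.79×121 = 171.61 + 224.64 + 1046.7 + 458.59 = 1901.54
Index = 1919.71 / 1901.54 × 100 = 100.9555

101.0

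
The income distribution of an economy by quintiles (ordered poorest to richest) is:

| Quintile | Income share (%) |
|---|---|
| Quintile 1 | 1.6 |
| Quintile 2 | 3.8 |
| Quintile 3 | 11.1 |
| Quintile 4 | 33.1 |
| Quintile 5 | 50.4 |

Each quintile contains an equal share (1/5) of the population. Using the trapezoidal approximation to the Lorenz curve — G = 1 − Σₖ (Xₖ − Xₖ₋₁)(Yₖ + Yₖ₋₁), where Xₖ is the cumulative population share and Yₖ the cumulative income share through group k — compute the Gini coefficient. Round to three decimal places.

0.508

Cumulative income shares Yₖ: 0.0160, 0.0540, 0.1650, 0.4960, 1.0000
Σ (Xₖ−Xₖ₋₁)(Yₖ+Yₖ₋₁) = (1/5)(0.0160+0.0000) + (1/5)(0.0540+0.0160) + (1/5)(0.1650+0.0540) + (1/5)(0.4960+0.1650) + (1/5)(1.0000+0.4960)
  = 0.0032 + 0.0140 + 0.0438 + 0.1322 + 0.2992 = 0.4924
G = 1 − 0.4924 = 0.5076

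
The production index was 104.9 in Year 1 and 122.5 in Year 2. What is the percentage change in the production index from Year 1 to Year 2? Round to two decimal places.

16.78%

Change = (122.5 − 104.9) / 104.9 × 100
       = 17.6 / 104.9 × 100 = 16.7779%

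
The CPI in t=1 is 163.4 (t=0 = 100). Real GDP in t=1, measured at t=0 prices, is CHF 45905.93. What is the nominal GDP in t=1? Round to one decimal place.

Nominal = Real × (Index/100) = 45905.93 × (163.4/100)
        = 45905.93 × 1.634 = 75010.2896

75010.3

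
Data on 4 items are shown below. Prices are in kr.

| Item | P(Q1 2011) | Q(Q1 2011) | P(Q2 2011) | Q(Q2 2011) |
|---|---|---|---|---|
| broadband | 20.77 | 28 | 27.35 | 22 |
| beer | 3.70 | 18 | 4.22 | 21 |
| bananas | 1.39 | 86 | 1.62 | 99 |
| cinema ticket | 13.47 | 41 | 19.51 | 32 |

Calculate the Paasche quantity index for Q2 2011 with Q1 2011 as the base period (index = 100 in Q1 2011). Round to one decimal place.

Paasche quantity index uses current-period prices as weights.
ΣP(Q2 2011)·Q(Q2 2011) = 27.35×22 + 4.22×21 + 1.62×99 + 19.51×32 = 601.7 + 88.62 + 160.38 + 624.32 = 1475.02
ΣP(Q2 2011)·Q(Q1 2011) = 27.35×28 + 4.22×18 + 1.62×86 + 19.51×41 = 765.8 + 75.96 + 139.32 + 799.91 = 1780.99
Index = 1475.02 / 1780.99 × 100 = 82.8202

82.8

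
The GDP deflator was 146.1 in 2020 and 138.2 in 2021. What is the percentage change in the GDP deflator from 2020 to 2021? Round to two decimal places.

-5.41%

Change = (138.2 − 146.1) / 146.1 × 100
       = -7.9 / 146.1 × 100 = -5.4073%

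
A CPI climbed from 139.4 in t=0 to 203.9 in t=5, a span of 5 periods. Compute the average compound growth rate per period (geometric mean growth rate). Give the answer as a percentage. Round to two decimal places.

7.90%

Growth factor = (203.9/139.4)^(1/5) = (1.462697)^(1/5) = 1.079023
Growth rate = 1.079023 − 1 = 0.079023 = 7.9023%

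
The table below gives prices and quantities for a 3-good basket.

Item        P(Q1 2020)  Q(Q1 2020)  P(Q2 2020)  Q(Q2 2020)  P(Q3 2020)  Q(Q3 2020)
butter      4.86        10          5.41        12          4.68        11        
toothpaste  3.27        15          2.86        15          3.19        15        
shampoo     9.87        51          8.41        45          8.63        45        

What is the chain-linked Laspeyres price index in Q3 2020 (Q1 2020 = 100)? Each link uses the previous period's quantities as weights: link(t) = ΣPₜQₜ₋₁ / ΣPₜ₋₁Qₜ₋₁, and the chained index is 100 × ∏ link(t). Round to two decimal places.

88.60

Link Q1 2020→Q2 2020:
ΣP(Q2 2020)Q(Q1 2020) = 5.41×10 + 2.86×15 + 8.41×51 = 54.1 + 42.9 + 428.91 = 525.91
ΣP(Q1 2020)Q(Q1 2020) = 4.86×10 + 3.27×15 + 9.87×51 = 48.6 + 49.05 + 503.37 = 601.02
link = 525.91/601.02 = 0.875029
Link Q2 2020→Q3 2020:
ΣP(Q3 2020)Q(Q2 2020) = 4.68×12 + 3.19×15 + 8.63×45 = 56.16 + 47.85 + 388.35 = 492.36
ΣP(Q2 2020)Q(Q2 2020) = 5.41×12 + 2.86×15 + 8.41×45 = 64.92 + 42.9 + 378.45 = 486.27
link = 492.36/486.27 = 1.012524
Chained index = 100 × 0.875029 × 1.012524 = 88.5988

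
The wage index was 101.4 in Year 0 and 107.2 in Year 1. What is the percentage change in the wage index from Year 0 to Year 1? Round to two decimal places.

5.72%

Change = (107.2 − 101.4) / 101.4 × 100
       = 5.8 / 101.4 × 100 = 5.7199%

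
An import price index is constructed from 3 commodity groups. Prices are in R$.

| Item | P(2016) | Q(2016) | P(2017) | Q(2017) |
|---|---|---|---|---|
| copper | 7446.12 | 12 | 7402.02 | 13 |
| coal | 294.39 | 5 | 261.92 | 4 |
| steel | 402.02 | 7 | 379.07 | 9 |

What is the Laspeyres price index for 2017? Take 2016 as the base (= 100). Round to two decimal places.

Laspeyres price index uses base-period quantities as weights.
ΣP(2017)·Q(2016) = 7402.02×12 + 261.92×5 + 379.07×7 = 88824.24 + 1309.6 + 2653.49 = 92787.33
ΣP(2016)·Q(2016) = 7446.12×12 + 294.39×5 + 402.02×7 = 89353.44 + 1471.95 + 2814.14 = 93639.53
Index = 92787.33 / 93639.53 × 100 = 99.0899

99.09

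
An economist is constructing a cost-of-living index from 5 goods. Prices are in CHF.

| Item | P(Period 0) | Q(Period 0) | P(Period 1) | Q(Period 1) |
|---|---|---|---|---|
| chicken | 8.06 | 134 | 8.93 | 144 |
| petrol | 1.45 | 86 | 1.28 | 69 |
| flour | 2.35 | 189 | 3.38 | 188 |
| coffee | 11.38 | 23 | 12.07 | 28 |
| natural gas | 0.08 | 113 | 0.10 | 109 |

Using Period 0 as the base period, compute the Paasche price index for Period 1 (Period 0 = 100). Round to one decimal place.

116.2

Paasche price index uses current-period quantities as weights.
ΣP(Period 1)·Q(Period 1) = 8.93×144 + 1.28×69 + 3.38×188 + 12.07×28 + 0.10×109 = 1285.92 + 88.32 + 635.44 + 337.96 + 10.9 = 2358.54
ΣP(Period 0)·Q(Period 1) = 8.06×144 + 1.45×69 + 2.35×188 + 11.38×28 + 0.08×109 = 1160.64 + 100.05 + 441.8 + 318.64 + 8.72 = 2029.85
Index = 2358.54 / 2029.85 × 100 = 116.1928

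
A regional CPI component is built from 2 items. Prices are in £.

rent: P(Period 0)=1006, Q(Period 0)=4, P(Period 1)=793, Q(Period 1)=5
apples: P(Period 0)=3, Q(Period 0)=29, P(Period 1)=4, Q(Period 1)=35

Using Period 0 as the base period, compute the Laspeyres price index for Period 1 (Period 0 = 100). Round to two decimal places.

79.98

Laspeyres price index uses base-period quantities as weights.
ΣP(Period 1)·Q(Period 0) = 793×4 + 4×29 = 3172 + 116 = 3288
ΣP(Period 0)·Q(Period 0) = 1006×4 + 3×29 = 4024 + 87 = 4111
Index = 3288 / 4111 × 100 = 79.9805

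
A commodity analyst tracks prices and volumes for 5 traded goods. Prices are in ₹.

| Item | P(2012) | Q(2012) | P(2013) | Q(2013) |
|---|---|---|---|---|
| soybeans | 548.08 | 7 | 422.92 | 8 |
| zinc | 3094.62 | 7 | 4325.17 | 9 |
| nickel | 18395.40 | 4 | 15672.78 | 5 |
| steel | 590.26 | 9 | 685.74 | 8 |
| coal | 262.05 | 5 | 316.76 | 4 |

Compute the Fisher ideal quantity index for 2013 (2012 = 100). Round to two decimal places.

Laspeyres component (base-period weights):
ΣP(2012)Q(2013) = 548.08×8 + 3094.62×9 + 18395.40×5 + 590.26×8 + 262.05×4 = 4384.64 + 27851.58 + 91977 + 4722.08 + 1048.2 = 129983.5
ΣP(2012)Q(2012) = 548.08×7 + 3094.62×7 + 18395.40×4 + 590.26×9 + 262.05×5 = 3836.56 + 21662.34 + 73581.6 + 5312.34 + 1310.25 = 105703.09
L = 129983.5 / 105703.09 × 100 = 122.9704
Paasche component (current-period weights):
ΣP(2013)Q(2013) = 422.92×8 + 4325.17×9 + 15672.78×5 + 685.74×8 + 316.76×4 = 3383.36 + 38926.53 + 78363.9 + 5485.92 + 1267.04 = 127426.75
ΣP(2013)Q(2012) = 422.92×7 + 4325.17×7 + 15672.78×4 + 685.74×9 + 316.76×5 = 2960.44 + 30276.19 + 62691.12 + 6171.66 + 1583.8 = 103683.21
P = 127426.75 / 103683.21 × 100 = 122.9001
Fisher = √(L × P) = √(122.9704 × 122.9001) = 122.9352

122.94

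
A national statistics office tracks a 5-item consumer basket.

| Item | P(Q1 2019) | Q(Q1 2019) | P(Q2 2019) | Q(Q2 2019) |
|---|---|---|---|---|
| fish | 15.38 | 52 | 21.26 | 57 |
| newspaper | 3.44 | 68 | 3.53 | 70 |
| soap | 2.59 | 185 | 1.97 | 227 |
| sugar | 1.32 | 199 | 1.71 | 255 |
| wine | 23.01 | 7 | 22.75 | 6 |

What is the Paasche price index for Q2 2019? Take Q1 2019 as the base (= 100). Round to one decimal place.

113.7

Paasche price index uses current-period quantities as weights.
ΣP(Q2 2019)·Q(Q2 2019) = 21.26×57 + 3.53×70 + 1.97×227 + 1.71×255 + 22.75×6 = 1211.82 + 247.1 + 447.19 + 436.05 + 136.5 = 2478.66
ΣP(Q1 2019)·Q(Q2 2019) = 15.38×57 + 3.44×70 + 2.59×227 + 1.32×255 + 23.01×6 = 876.66 + 240.8 + 587.93 + 336.6 + 138.06 = 2180.05
Index = 2478.66 / 2180.05 × 100 = 113.6974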